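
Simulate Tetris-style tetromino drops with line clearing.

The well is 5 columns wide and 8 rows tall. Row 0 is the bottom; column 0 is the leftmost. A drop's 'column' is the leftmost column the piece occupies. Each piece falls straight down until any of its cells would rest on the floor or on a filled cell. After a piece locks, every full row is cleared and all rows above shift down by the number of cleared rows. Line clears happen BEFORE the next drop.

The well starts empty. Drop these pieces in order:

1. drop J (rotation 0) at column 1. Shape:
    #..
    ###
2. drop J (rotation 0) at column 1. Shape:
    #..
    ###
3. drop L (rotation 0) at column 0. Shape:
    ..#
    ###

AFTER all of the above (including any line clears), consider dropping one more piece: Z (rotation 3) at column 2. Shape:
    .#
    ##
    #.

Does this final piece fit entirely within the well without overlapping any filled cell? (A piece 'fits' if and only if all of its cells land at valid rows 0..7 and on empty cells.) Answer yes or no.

Drop 1: J rot0 at col 1 lands with bottom-row=0; cleared 0 line(s) (total 0); column heights now [0 2 1 1 0], max=2
Drop 2: J rot0 at col 1 lands with bottom-row=2; cleared 0 line(s) (total 0); column heights now [0 4 3 3 0], max=4
Drop 3: L rot0 at col 0 lands with bottom-row=4; cleared 0 line(s) (total 0); column heights now [5 5 6 3 0], max=6
Test piece Z rot3 at col 2 (width 2): heights before test = [5 5 6 3 0]; fits = False

Answer: no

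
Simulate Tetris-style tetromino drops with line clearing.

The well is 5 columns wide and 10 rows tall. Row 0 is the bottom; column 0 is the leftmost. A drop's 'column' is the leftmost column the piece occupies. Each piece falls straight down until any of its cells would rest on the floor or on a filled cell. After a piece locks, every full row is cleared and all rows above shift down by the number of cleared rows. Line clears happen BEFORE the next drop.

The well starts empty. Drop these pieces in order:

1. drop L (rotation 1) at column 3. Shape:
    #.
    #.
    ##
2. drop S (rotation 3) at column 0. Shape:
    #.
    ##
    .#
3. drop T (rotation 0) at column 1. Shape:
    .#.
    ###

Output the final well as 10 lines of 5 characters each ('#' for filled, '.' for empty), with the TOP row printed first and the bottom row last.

Drop 1: L rot1 at col 3 lands with bottom-row=0; cleared 0 line(s) (total 0); column heights now [0 0 0 3 1], max=3
Drop 2: S rot3 at col 0 lands with bottom-row=0; cleared 0 line(s) (total 0); column heights now [3 2 0 3 1], max=3
Drop 3: T rot0 at col 1 lands with bottom-row=3; cleared 0 line(s) (total 0); column heights now [3 4 5 4 1], max=5

Answer: .....
.....
.....
.....
.....
..#..
.###.
#..#.
##.#.
.#.##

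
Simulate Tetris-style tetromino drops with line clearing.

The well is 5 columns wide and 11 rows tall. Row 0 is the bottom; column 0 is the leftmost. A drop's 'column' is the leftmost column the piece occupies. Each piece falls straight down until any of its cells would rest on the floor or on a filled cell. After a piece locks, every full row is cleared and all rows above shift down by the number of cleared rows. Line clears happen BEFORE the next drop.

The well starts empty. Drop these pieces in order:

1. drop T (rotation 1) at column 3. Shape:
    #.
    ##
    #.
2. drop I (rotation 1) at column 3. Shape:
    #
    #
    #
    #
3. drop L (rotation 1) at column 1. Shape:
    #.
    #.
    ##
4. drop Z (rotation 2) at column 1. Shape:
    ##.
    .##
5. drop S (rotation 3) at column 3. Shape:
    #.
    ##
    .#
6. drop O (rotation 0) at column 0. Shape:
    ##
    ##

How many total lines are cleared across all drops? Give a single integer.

Drop 1: T rot1 at col 3 lands with bottom-row=0; cleared 0 line(s) (total 0); column heights now [0 0 0 3 2], max=3
Drop 2: I rot1 at col 3 lands with bottom-row=3; cleared 0 line(s) (total 0); column heights now [0 0 0 7 2], max=7
Drop 3: L rot1 at col 1 lands with bottom-row=0; cleared 0 line(s) (total 0); column heights now [0 3 1 7 2], max=7
Drop 4: Z rot2 at col 1 lands with bottom-row=7; cleared 0 line(s) (total 0); column heights now [0 9 9 8 2], max=9
Drop 5: S rot3 at col 3 lands with bottom-row=7; cleared 0 line(s) (total 0); column heights now [0 9 9 10 9], max=10
Drop 6: O rot0 at col 0 lands with bottom-row=9; cleared 0 line(s) (total 0); column heights now [11 11 9 10 9], max=11

Answer: 0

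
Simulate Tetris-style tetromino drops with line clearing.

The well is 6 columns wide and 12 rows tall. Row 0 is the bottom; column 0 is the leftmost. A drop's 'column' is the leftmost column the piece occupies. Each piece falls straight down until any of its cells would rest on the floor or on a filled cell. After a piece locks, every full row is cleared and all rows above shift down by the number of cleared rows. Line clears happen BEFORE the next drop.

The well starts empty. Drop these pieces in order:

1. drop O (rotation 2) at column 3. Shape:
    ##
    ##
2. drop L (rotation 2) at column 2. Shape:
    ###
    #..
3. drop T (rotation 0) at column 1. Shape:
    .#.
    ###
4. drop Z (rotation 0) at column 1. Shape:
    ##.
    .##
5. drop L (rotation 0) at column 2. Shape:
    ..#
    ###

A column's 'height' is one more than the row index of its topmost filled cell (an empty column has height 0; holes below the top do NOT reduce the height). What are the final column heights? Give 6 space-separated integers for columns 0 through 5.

Answer: 0 7 8 8 9 0

Derivation:
Drop 1: O rot2 at col 3 lands with bottom-row=0; cleared 0 line(s) (total 0); column heights now [0 0 0 2 2 0], max=2
Drop 2: L rot2 at col 2 lands with bottom-row=1; cleared 0 line(s) (total 0); column heights now [0 0 3 3 3 0], max=3
Drop 3: T rot0 at col 1 lands with bottom-row=3; cleared 0 line(s) (total 0); column heights now [0 4 5 4 3 0], max=5
Drop 4: Z rot0 at col 1 lands with bottom-row=5; cleared 0 line(s) (total 0); column heights now [0 7 7 6 3 0], max=7
Drop 5: L rot0 at col 2 lands with bottom-row=7; cleared 0 line(s) (total 0); column heights now [0 7 8 8 9 0], max=9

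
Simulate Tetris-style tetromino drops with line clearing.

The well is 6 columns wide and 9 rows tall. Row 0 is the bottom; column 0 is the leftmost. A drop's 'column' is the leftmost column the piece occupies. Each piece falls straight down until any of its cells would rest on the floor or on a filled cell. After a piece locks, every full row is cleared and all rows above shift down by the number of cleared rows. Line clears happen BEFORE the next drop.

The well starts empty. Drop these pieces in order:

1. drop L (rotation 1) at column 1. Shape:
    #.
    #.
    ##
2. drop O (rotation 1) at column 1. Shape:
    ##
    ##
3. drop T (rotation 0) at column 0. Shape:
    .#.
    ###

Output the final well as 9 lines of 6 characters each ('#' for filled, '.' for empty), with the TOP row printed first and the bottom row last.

Drop 1: L rot1 at col 1 lands with bottom-row=0; cleared 0 line(s) (total 0); column heights now [0 3 1 0 0 0], max=3
Drop 2: O rot1 at col 1 lands with bottom-row=3; cleared 0 line(s) (total 0); column heights now [0 5 5 0 0 0], max=5
Drop 3: T rot0 at col 0 lands with bottom-row=5; cleared 0 line(s) (total 0); column heights now [6 7 6 0 0 0], max=7

Answer: ......
......
.#....
###...
.##...
.##...
.#....
.#....
.##...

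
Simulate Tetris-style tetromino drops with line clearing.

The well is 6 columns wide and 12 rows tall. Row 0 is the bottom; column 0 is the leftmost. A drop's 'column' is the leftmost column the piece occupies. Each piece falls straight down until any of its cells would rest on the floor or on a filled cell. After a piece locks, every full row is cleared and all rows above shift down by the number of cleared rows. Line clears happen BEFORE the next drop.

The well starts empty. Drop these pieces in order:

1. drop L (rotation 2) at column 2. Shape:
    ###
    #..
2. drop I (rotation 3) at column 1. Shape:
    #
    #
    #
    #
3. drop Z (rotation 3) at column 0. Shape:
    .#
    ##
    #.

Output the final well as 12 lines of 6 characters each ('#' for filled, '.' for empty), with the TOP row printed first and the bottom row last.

Answer: ......
......
......
......
......
......
.#....
##....
##....
.#....
.####.
.##...

Derivation:
Drop 1: L rot2 at col 2 lands with bottom-row=0; cleared 0 line(s) (total 0); column heights now [0 0 2 2 2 0], max=2
Drop 2: I rot3 at col 1 lands with bottom-row=0; cleared 0 line(s) (total 0); column heights now [0 4 2 2 2 0], max=4
Drop 3: Z rot3 at col 0 lands with bottom-row=3; cleared 0 line(s) (total 0); column heights now [5 6 2 2 2 0], max=6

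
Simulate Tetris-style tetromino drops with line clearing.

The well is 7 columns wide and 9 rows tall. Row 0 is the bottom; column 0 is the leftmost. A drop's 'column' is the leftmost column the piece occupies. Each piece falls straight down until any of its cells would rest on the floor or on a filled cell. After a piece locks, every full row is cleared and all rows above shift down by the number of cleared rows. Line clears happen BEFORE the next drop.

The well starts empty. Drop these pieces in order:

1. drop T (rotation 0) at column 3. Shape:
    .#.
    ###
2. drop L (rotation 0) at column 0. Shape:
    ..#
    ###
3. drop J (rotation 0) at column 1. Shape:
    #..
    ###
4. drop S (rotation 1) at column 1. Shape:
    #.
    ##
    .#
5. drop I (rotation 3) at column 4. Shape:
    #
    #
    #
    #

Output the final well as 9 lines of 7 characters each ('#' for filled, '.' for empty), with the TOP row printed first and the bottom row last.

Drop 1: T rot0 at col 3 lands with bottom-row=0; cleared 0 line(s) (total 0); column heights now [0 0 0 1 2 1 0], max=2
Drop 2: L rot0 at col 0 lands with bottom-row=0; cleared 0 line(s) (total 0); column heights now [1 1 2 1 2 1 0], max=2
Drop 3: J rot0 at col 1 lands with bottom-row=2; cleared 0 line(s) (total 0); column heights now [1 4 3 3 2 1 0], max=4
Drop 4: S rot1 at col 1 lands with bottom-row=3; cleared 0 line(s) (total 0); column heights now [1 6 5 3 2 1 0], max=6
Drop 5: I rot3 at col 4 lands with bottom-row=2; cleared 0 line(s) (total 0); column heights now [1 6 5 3 6 1 0], max=6

Answer: .......
.......
.......
.#..#..
.##.#..
.##.#..
.####..
..#.#..
######.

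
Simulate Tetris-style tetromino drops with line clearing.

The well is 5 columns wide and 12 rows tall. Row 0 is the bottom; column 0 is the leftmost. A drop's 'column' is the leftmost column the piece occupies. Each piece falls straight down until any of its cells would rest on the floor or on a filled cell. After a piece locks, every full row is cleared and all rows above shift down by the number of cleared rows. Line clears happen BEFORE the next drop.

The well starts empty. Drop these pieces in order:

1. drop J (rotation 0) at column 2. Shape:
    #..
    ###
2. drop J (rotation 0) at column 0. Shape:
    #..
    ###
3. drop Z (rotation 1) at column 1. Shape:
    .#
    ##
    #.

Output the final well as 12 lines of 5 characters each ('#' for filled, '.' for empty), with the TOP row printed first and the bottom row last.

Answer: .....
.....
.....
.....
.....
.....
..#..
.##..
##...
###..
..#..
..###

Derivation:
Drop 1: J rot0 at col 2 lands with bottom-row=0; cleared 0 line(s) (total 0); column heights now [0 0 2 1 1], max=2
Drop 2: J rot0 at col 0 lands with bottom-row=2; cleared 0 line(s) (total 0); column heights now [4 3 3 1 1], max=4
Drop 3: Z rot1 at col 1 lands with bottom-row=3; cleared 0 line(s) (total 0); column heights now [4 5 6 1 1], max=6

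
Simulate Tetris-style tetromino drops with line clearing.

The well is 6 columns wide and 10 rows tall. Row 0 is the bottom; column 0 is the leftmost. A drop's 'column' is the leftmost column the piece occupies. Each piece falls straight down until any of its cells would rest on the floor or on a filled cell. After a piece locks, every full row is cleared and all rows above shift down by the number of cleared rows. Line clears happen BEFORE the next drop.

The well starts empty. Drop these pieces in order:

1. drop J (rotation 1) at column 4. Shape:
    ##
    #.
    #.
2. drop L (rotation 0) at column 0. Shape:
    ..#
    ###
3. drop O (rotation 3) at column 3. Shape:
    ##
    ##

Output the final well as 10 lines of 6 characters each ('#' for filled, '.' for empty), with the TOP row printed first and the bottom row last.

Drop 1: J rot1 at col 4 lands with bottom-row=0; cleared 0 line(s) (total 0); column heights now [0 0 0 0 3 3], max=3
Drop 2: L rot0 at col 0 lands with bottom-row=0; cleared 0 line(s) (total 0); column heights now [1 1 2 0 3 3], max=3
Drop 3: O rot3 at col 3 lands with bottom-row=3; cleared 0 line(s) (total 0); column heights now [1 1 2 5 5 3], max=5

Answer: ......
......
......
......
......
...##.
...##.
....##
..#.#.
###.#.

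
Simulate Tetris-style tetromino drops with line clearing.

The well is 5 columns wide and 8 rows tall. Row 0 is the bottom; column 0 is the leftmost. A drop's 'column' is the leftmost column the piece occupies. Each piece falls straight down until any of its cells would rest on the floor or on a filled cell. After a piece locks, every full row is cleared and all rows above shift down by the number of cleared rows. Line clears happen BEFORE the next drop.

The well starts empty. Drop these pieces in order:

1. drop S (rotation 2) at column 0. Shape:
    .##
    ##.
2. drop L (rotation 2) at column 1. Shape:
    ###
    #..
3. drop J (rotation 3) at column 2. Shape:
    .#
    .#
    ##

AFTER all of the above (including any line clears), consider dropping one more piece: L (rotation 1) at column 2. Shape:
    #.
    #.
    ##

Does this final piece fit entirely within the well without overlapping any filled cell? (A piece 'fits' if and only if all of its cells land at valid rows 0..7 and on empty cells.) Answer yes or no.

Answer: no

Derivation:
Drop 1: S rot2 at col 0 lands with bottom-row=0; cleared 0 line(s) (total 0); column heights now [1 2 2 0 0], max=2
Drop 2: L rot2 at col 1 lands with bottom-row=2; cleared 0 line(s) (total 0); column heights now [1 4 4 4 0], max=4
Drop 3: J rot3 at col 2 lands with bottom-row=4; cleared 0 line(s) (total 0); column heights now [1 4 5 7 0], max=7
Test piece L rot1 at col 2 (width 2): heights before test = [1 4 5 7 0]; fits = False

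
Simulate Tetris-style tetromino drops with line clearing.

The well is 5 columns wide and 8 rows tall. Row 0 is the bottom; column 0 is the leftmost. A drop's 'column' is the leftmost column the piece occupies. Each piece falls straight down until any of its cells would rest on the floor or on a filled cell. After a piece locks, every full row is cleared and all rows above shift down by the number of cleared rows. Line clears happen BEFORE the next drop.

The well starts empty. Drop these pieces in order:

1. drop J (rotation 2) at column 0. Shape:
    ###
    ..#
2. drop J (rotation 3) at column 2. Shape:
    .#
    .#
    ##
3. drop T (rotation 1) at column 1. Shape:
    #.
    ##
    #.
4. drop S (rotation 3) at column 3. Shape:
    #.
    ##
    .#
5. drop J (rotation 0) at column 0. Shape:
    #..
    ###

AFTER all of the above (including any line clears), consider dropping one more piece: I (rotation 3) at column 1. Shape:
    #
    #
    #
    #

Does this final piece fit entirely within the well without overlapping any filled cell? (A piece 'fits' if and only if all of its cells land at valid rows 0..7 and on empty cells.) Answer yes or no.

Answer: no

Derivation:
Drop 1: J rot2 at col 0 lands with bottom-row=0; cleared 0 line(s) (total 0); column heights now [2 2 2 0 0], max=2
Drop 2: J rot3 at col 2 lands with bottom-row=2; cleared 0 line(s) (total 0); column heights now [2 2 3 5 0], max=5
Drop 3: T rot1 at col 1 lands with bottom-row=2; cleared 0 line(s) (total 0); column heights now [2 5 4 5 0], max=5
Drop 4: S rot3 at col 3 lands with bottom-row=4; cleared 0 line(s) (total 0); column heights now [2 5 4 7 6], max=7
Drop 5: J rot0 at col 0 lands with bottom-row=5; cleared 1 line(s) (total 1); column heights now [6 5 4 6 5], max=6
Test piece I rot3 at col 1 (width 1): heights before test = [6 5 4 6 5]; fits = False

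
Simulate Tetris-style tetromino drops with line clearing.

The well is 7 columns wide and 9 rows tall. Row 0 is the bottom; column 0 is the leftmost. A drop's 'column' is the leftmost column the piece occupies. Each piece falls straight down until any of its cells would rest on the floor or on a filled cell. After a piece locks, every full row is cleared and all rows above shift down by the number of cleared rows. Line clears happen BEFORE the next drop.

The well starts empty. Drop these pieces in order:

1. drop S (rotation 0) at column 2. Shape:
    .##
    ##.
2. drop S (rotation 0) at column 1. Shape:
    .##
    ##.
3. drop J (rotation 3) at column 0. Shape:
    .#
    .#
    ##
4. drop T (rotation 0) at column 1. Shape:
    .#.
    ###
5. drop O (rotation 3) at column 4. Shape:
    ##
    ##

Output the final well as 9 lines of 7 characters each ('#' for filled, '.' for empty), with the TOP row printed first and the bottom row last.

Answer: .......
.......
..#....
.###...
.#.....
.#..##.
######.
.####..
..##...

Derivation:
Drop 1: S rot0 at col 2 lands with bottom-row=0; cleared 0 line(s) (total 0); column heights now [0 0 1 2 2 0 0], max=2
Drop 2: S rot0 at col 1 lands with bottom-row=1; cleared 0 line(s) (total 0); column heights now [0 2 3 3 2 0 0], max=3
Drop 3: J rot3 at col 0 lands with bottom-row=2; cleared 0 line(s) (total 0); column heights now [3 5 3 3 2 0 0], max=5
Drop 4: T rot0 at col 1 lands with bottom-row=5; cleared 0 line(s) (total 0); column heights now [3 6 7 6 2 0 0], max=7
Drop 5: O rot3 at col 4 lands with bottom-row=2; cleared 0 line(s) (total 0); column heights now [3 6 7 6 4 4 0], max=7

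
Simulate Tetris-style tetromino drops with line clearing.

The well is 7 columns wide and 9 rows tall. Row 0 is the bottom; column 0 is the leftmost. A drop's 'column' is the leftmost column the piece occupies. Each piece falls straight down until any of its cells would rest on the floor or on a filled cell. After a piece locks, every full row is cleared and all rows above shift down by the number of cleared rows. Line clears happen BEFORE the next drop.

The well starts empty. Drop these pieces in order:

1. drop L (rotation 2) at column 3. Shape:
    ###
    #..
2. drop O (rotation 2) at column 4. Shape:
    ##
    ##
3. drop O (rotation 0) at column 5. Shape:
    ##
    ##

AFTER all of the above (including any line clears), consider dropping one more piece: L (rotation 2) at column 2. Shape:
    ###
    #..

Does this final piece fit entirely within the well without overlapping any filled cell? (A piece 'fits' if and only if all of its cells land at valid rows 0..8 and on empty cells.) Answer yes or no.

Answer: yes

Derivation:
Drop 1: L rot2 at col 3 lands with bottom-row=0; cleared 0 line(s) (total 0); column heights now [0 0 0 2 2 2 0], max=2
Drop 2: O rot2 at col 4 lands with bottom-row=2; cleared 0 line(s) (total 0); column heights now [0 0 0 2 4 4 0], max=4
Drop 3: O rot0 at col 5 lands with bottom-row=4; cleared 0 line(s) (total 0); column heights now [0 0 0 2 4 6 6], max=6
Test piece L rot2 at col 2 (width 3): heights before test = [0 0 0 2 4 6 6]; fits = True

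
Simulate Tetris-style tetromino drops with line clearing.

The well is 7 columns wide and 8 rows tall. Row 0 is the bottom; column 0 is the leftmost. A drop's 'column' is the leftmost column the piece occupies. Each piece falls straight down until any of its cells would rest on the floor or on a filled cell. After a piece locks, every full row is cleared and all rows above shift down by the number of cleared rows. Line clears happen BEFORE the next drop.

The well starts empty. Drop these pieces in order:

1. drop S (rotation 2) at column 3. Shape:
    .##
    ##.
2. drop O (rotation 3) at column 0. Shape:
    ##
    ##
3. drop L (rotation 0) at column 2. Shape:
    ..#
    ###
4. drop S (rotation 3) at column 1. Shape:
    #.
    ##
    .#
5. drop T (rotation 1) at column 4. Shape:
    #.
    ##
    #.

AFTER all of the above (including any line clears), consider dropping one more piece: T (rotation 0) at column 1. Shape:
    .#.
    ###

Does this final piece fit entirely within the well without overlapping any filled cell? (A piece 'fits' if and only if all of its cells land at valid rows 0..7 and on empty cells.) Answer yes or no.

Drop 1: S rot2 at col 3 lands with bottom-row=0; cleared 0 line(s) (total 0); column heights now [0 0 0 1 2 2 0], max=2
Drop 2: O rot3 at col 0 lands with bottom-row=0; cleared 0 line(s) (total 0); column heights now [2 2 0 1 2 2 0], max=2
Drop 3: L rot0 at col 2 lands with bottom-row=2; cleared 0 line(s) (total 0); column heights now [2 2 3 3 4 2 0], max=4
Drop 4: S rot3 at col 1 lands with bottom-row=3; cleared 0 line(s) (total 0); column heights now [2 6 5 3 4 2 0], max=6
Drop 5: T rot1 at col 4 lands with bottom-row=4; cleared 0 line(s) (total 0); column heights now [2 6 5 3 7 6 0], max=7
Test piece T rot0 at col 1 (width 3): heights before test = [2 6 5 3 7 6 0]; fits = True

Answer: yes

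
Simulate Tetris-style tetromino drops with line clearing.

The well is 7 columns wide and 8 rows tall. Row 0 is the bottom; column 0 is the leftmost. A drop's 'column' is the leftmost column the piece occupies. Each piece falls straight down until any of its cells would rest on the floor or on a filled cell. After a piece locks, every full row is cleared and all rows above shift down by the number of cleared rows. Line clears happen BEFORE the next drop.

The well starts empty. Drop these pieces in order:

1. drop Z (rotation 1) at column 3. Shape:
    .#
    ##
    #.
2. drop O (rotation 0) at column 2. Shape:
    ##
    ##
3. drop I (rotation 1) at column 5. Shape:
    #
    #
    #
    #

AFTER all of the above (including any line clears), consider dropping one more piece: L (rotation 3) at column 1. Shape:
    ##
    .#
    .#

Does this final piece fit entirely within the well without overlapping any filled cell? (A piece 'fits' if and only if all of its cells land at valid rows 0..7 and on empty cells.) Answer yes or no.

Answer: yes

Derivation:
Drop 1: Z rot1 at col 3 lands with bottom-row=0; cleared 0 line(s) (total 0); column heights now [0 0 0 2 3 0 0], max=3
Drop 2: O rot0 at col 2 lands with bottom-row=2; cleared 0 line(s) (total 0); column heights now [0 0 4 4 3 0 0], max=4
Drop 3: I rot1 at col 5 lands with bottom-row=0; cleared 0 line(s) (total 0); column heights now [0 0 4 4 3 4 0], max=4
Test piece L rot3 at col 1 (width 2): heights before test = [0 0 4 4 3 4 0]; fits = True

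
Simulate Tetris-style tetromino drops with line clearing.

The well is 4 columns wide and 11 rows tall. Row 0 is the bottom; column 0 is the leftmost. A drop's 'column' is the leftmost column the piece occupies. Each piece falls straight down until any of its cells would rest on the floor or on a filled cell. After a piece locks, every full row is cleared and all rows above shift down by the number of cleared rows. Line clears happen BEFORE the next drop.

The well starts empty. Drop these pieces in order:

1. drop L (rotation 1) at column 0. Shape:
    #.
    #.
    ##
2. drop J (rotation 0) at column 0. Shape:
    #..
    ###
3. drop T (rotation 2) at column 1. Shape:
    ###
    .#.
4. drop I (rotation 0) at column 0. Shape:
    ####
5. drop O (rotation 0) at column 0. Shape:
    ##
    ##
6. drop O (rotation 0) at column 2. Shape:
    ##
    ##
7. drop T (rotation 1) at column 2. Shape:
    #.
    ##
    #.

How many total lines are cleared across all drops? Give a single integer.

Drop 1: L rot1 at col 0 lands with bottom-row=0; cleared 0 line(s) (total 0); column heights now [3 1 0 0], max=3
Drop 2: J rot0 at col 0 lands with bottom-row=3; cleared 0 line(s) (total 0); column heights now [5 4 4 0], max=5
Drop 3: T rot2 at col 1 lands with bottom-row=4; cleared 0 line(s) (total 0); column heights now [5 6 6 6], max=6
Drop 4: I rot0 at col 0 lands with bottom-row=6; cleared 1 line(s) (total 1); column heights now [5 6 6 6], max=6
Drop 5: O rot0 at col 0 lands with bottom-row=6; cleared 0 line(s) (total 1); column heights now [8 8 6 6], max=8
Drop 6: O rot0 at col 2 lands with bottom-row=6; cleared 2 line(s) (total 3); column heights now [5 6 6 6], max=6
Drop 7: T rot1 at col 2 lands with bottom-row=6; cleared 0 line(s) (total 3); column heights now [5 6 9 8], max=9

Answer: 3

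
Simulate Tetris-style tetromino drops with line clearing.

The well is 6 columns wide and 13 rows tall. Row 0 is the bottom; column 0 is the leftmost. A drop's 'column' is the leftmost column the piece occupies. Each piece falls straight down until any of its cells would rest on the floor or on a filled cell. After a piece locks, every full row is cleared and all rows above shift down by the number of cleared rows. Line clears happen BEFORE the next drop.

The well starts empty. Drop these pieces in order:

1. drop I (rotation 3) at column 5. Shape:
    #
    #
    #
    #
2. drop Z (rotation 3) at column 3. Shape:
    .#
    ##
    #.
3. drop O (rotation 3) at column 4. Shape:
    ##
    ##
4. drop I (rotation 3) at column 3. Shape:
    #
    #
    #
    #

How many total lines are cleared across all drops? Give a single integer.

Drop 1: I rot3 at col 5 lands with bottom-row=0; cleared 0 line(s) (total 0); column heights now [0 0 0 0 0 4], max=4
Drop 2: Z rot3 at col 3 lands with bottom-row=0; cleared 0 line(s) (total 0); column heights now [0 0 0 2 3 4], max=4
Drop 3: O rot3 at col 4 lands with bottom-row=4; cleared 0 line(s) (total 0); column heights now [0 0 0 2 6 6], max=6
Drop 4: I rot3 at col 3 lands with bottom-row=2; cleared 0 line(s) (total 0); column heights now [0 0 0 6 6 6], max=6

Answer: 0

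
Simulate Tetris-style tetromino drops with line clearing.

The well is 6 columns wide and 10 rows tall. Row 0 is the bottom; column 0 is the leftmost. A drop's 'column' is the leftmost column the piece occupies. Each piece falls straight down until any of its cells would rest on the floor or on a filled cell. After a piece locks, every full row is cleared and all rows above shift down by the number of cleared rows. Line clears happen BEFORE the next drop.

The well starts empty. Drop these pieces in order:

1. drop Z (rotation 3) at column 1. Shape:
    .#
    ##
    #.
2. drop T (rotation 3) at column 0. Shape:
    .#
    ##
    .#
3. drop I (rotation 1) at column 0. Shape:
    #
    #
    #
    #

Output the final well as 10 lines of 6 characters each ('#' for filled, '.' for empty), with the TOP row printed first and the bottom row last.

Answer: ......
......
#.....
#.....
#.....
##....
##....
.##...
.##...
.#....

Derivation:
Drop 1: Z rot3 at col 1 lands with bottom-row=0; cleared 0 line(s) (total 0); column heights now [0 2 3 0 0 0], max=3
Drop 2: T rot3 at col 0 lands with bottom-row=2; cleared 0 line(s) (total 0); column heights now [4 5 3 0 0 0], max=5
Drop 3: I rot1 at col 0 lands with bottom-row=4; cleared 0 line(s) (total 0); column heights now [8 5 3 0 0 0], max=8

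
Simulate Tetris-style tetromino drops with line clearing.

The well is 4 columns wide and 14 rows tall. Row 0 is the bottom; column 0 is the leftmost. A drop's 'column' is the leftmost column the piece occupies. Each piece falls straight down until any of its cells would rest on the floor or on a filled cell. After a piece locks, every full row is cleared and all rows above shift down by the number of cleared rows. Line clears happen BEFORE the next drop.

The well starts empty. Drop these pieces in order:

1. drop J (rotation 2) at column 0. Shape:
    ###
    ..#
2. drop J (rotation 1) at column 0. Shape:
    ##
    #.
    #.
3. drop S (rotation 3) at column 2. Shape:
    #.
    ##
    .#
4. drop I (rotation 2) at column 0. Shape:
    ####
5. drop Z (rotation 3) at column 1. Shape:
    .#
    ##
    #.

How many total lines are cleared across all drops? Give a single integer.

Drop 1: J rot2 at col 0 lands with bottom-row=0; cleared 0 line(s) (total 0); column heights now [2 2 2 0], max=2
Drop 2: J rot1 at col 0 lands with bottom-row=2; cleared 0 line(s) (total 0); column heights now [5 5 2 0], max=5
Drop 3: S rot3 at col 2 lands with bottom-row=1; cleared 1 line(s) (total 1); column heights now [4 4 3 2], max=4
Drop 4: I rot2 at col 0 lands with bottom-row=4; cleared 1 line(s) (total 2); column heights now [4 4 3 2], max=4
Drop 5: Z rot3 at col 1 lands with bottom-row=4; cleared 0 line(s) (total 2); column heights now [4 6 7 2], max=7

Answer: 2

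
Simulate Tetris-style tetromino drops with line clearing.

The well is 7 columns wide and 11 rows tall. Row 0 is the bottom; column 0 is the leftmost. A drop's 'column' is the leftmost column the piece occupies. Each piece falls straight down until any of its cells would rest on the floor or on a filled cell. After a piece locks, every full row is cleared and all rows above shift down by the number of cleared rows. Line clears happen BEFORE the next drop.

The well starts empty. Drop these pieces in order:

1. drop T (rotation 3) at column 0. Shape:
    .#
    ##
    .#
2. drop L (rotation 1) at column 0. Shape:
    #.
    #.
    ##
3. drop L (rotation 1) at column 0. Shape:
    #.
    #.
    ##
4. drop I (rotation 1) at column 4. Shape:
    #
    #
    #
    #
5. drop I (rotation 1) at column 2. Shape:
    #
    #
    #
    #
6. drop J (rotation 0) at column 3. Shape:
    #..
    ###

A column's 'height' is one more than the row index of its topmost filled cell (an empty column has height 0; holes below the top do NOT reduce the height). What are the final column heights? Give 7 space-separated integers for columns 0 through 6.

Drop 1: T rot3 at col 0 lands with bottom-row=0; cleared 0 line(s) (total 0); column heights now [2 3 0 0 0 0 0], max=3
Drop 2: L rot1 at col 0 lands with bottom-row=3; cleared 0 line(s) (total 0); column heights now [6 4 0 0 0 0 0], max=6
Drop 3: L rot1 at col 0 lands with bottom-row=6; cleared 0 line(s) (total 0); column heights now [9 7 0 0 0 0 0], max=9
Drop 4: I rot1 at col 4 lands with bottom-row=0; cleared 0 line(s) (total 0); column heights now [9 7 0 0 4 0 0], max=9
Drop 5: I rot1 at col 2 lands with bottom-row=0; cleared 0 line(s) (total 0); column heights now [9 7 4 0 4 0 0], max=9
Drop 6: J rot0 at col 3 lands with bottom-row=4; cleared 0 line(s) (total 0); column heights now [9 7 4 6 5 5 0], max=9

Answer: 9 7 4 6 5 5 0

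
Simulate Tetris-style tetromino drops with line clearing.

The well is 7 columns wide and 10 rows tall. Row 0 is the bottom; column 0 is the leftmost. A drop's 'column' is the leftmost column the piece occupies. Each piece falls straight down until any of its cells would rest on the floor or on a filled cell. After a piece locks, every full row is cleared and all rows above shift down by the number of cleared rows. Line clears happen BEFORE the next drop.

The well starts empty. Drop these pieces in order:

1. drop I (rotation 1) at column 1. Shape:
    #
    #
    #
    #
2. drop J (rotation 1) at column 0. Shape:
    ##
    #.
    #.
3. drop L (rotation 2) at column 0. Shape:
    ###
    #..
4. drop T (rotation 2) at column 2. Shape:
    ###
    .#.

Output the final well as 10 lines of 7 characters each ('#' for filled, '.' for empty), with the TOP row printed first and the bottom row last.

Answer: .......
.......
..###..
####...
#......
##.....
##.....
##.....
.#.....
.#.....

Derivation:
Drop 1: I rot1 at col 1 lands with bottom-row=0; cleared 0 line(s) (total 0); column heights now [0 4 0 0 0 0 0], max=4
Drop 2: J rot1 at col 0 lands with bottom-row=2; cleared 0 line(s) (total 0); column heights now [5 5 0 0 0 0 0], max=5
Drop 3: L rot2 at col 0 lands with bottom-row=5; cleared 0 line(s) (total 0); column heights now [7 7 7 0 0 0 0], max=7
Drop 4: T rot2 at col 2 lands with bottom-row=6; cleared 0 line(s) (total 0); column heights now [7 7 8 8 8 0 0], max=8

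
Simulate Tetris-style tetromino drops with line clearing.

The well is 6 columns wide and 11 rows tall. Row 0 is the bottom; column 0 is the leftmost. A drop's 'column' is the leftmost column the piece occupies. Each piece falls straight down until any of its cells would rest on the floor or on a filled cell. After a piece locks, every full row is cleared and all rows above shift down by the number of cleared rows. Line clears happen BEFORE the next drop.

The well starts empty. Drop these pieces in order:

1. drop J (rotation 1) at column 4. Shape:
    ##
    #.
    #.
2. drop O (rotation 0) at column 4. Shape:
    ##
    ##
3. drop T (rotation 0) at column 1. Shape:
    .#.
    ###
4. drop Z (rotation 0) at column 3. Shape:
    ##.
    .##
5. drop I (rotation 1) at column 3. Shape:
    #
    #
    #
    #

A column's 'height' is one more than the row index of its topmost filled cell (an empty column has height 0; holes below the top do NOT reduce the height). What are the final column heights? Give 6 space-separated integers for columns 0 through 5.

Answer: 0 1 2 11 7 6

Derivation:
Drop 1: J rot1 at col 4 lands with bottom-row=0; cleared 0 line(s) (total 0); column heights now [0 0 0 0 3 3], max=3
Drop 2: O rot0 at col 4 lands with bottom-row=3; cleared 0 line(s) (total 0); column heights now [0 0 0 0 5 5], max=5
Drop 3: T rot0 at col 1 lands with bottom-row=0; cleared 0 line(s) (total 0); column heights now [0 1 2 1 5 5], max=5
Drop 4: Z rot0 at col 3 lands with bottom-row=5; cleared 0 line(s) (total 0); column heights now [0 1 2 7 7 6], max=7
Drop 5: I rot1 at col 3 lands with bottom-row=7; cleared 0 line(s) (total 0); column heights now [0 1 2 11 7 6], max=11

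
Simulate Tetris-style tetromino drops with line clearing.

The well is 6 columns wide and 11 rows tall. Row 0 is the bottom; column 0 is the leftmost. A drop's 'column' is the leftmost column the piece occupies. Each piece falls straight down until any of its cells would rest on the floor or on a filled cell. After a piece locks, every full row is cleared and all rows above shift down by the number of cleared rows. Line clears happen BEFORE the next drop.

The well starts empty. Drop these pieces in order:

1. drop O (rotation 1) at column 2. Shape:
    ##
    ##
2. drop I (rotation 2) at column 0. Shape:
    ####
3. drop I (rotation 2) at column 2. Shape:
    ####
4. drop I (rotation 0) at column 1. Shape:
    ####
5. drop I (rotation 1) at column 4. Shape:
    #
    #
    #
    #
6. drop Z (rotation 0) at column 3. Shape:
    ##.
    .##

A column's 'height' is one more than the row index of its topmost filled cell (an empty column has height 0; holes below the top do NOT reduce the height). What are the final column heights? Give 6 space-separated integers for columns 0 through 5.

Drop 1: O rot1 at col 2 lands with bottom-row=0; cleared 0 line(s) (total 0); column heights now [0 0 2 2 0 0], max=2
Drop 2: I rot2 at col 0 lands with bottom-row=2; cleared 0 line(s) (total 0); column heights now [3 3 3 3 0 0], max=3
Drop 3: I rot2 at col 2 lands with bottom-row=3; cleared 0 line(s) (total 0); column heights now [3 3 4 4 4 4], max=4
Drop 4: I rot0 at col 1 lands with bottom-row=4; cleared 0 line(s) (total 0); column heights now [3 5 5 5 5 4], max=5
Drop 5: I rot1 at col 4 lands with bottom-row=5; cleared 0 line(s) (total 0); column heights now [3 5 5 5 9 4], max=9
Drop 6: Z rot0 at col 3 lands with bottom-row=9; cleared 0 line(s) (total 0); column heights now [3 5 5 11 11 10], max=11

Answer: 3 5 5 11 11 10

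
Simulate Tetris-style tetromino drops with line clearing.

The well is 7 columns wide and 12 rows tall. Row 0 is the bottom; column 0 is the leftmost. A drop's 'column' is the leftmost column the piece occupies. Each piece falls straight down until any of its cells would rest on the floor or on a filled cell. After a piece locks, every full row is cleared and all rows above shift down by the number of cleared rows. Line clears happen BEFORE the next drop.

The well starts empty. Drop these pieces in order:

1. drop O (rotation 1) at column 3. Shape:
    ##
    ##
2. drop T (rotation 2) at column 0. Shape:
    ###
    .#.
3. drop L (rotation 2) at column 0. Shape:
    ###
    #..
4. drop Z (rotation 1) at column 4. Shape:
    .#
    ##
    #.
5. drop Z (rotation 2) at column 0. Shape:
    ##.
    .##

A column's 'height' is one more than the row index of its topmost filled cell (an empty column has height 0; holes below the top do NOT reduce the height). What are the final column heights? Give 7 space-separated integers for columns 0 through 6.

Drop 1: O rot1 at col 3 lands with bottom-row=0; cleared 0 line(s) (total 0); column heights now [0 0 0 2 2 0 0], max=2
Drop 2: T rot2 at col 0 lands with bottom-row=0; cleared 0 line(s) (total 0); column heights now [2 2 2 2 2 0 0], max=2
Drop 3: L rot2 at col 0 lands with bottom-row=2; cleared 0 line(s) (total 0); column heights now [4 4 4 2 2 0 0], max=4
Drop 4: Z rot1 at col 4 lands with bottom-row=2; cleared 0 line(s) (total 0); column heights now [4 4 4 2 4 5 0], max=5
Drop 5: Z rot2 at col 0 lands with bottom-row=4; cleared 0 line(s) (total 0); column heights now [6 6 5 2 4 5 0], max=6

Answer: 6 6 5 2 4 5 0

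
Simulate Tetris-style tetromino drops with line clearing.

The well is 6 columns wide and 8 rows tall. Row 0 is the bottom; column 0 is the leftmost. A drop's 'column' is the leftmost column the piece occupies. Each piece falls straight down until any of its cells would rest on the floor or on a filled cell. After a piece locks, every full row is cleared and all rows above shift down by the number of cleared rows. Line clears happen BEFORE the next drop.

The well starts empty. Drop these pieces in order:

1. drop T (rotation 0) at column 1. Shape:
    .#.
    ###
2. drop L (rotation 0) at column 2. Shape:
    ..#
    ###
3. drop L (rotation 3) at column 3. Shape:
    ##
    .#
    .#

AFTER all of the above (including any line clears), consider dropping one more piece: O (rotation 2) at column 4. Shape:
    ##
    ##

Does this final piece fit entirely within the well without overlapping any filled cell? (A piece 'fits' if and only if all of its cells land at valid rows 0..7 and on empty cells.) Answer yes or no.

Drop 1: T rot0 at col 1 lands with bottom-row=0; cleared 0 line(s) (total 0); column heights now [0 1 2 1 0 0], max=2
Drop 2: L rot0 at col 2 lands with bottom-row=2; cleared 0 line(s) (total 0); column heights now [0 1 3 3 4 0], max=4
Drop 3: L rot3 at col 3 lands with bottom-row=4; cleared 0 line(s) (total 0); column heights now [0 1 3 7 7 0], max=7
Test piece O rot2 at col 4 (width 2): heights before test = [0 1 3 7 7 0]; fits = False

Answer: no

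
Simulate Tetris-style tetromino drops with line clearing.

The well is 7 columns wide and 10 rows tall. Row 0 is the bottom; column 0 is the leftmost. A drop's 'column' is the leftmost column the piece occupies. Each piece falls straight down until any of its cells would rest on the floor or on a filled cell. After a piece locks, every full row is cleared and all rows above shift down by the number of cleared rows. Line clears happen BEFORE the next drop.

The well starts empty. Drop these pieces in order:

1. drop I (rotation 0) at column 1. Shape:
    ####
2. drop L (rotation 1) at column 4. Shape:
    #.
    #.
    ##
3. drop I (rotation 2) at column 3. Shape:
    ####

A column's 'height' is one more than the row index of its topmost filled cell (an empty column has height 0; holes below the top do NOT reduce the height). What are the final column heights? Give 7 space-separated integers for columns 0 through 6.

Answer: 0 1 1 5 5 5 5

Derivation:
Drop 1: I rot0 at col 1 lands with bottom-row=0; cleared 0 line(s) (total 0); column heights now [0 1 1 1 1 0 0], max=1
Drop 2: L rot1 at col 4 lands with bottom-row=1; cleared 0 line(s) (total 0); column heights now [0 1 1 1 4 2 0], max=4
Drop 3: I rot2 at col 3 lands with bottom-row=4; cleared 0 line(s) (total 0); column heights now [0 1 1 5 5 5 5], max=5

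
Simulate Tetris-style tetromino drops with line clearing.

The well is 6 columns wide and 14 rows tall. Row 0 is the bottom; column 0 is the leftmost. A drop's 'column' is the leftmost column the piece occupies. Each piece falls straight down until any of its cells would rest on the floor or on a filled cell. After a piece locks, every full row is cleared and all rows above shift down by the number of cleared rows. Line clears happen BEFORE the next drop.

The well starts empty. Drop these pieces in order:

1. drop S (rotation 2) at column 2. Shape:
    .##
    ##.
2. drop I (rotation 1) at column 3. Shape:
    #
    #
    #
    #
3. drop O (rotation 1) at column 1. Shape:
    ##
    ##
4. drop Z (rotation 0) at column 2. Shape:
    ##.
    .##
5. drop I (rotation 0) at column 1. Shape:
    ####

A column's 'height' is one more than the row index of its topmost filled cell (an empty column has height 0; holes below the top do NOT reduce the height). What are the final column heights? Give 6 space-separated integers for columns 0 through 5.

Drop 1: S rot2 at col 2 lands with bottom-row=0; cleared 0 line(s) (total 0); column heights now [0 0 1 2 2 0], max=2
Drop 2: I rot1 at col 3 lands with bottom-row=2; cleared 0 line(s) (total 0); column heights now [0 0 1 6 2 0], max=6
Drop 3: O rot1 at col 1 lands with bottom-row=1; cleared 0 line(s) (total 0); column heights now [0 3 3 6 2 0], max=6
Drop 4: Z rot0 at col 2 lands with bottom-row=6; cleared 0 line(s) (total 0); column heights now [0 3 8 8 7 0], max=8
Drop 5: I rot0 at col 1 lands with bottom-row=8; cleared 0 line(s) (total 0); column heights now [0 9 9 9 9 0], max=9

Answer: 0 9 9 9 9 0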